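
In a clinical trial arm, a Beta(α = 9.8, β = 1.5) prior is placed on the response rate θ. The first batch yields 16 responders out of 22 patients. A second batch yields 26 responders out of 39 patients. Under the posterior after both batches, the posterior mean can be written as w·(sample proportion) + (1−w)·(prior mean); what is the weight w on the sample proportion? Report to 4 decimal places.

0.8437

The Beta prior is conjugate to a Binomial/Bernoulli likelihood; the update adds successes to α and failures to β.
Total number of patients: n = 22 + 39 = 61.
Posterior mean = (α₀+k)/(α₀+β₀+n) = [n/(α₀+β₀+n)]·(k/n) + [(α₀+β₀)/(α₀+β₀+n)]·α₀/(α₀+β₀), so only n and the prior enter the weight.
The weight on the data is w = n/(α₀+β₀+n) = 61/(9.8+1.5+61) = 61/72.3 = 0.8437.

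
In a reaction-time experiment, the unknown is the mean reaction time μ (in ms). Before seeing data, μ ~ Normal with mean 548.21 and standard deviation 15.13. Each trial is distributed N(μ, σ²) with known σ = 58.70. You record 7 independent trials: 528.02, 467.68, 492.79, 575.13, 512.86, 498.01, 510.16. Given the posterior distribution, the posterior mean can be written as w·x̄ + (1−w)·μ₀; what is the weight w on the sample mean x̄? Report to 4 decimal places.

0.3174

For Normal data with known variance σ², a Normal(μ₀, σ₀²) prior on μ is conjugate. Posterior precision = 1/σ₀² + n/σ²; posterior mean is the precision-weighted average of μ₀ and x̄.
σ₀² = 15.13² = 228.9169, σ² = 58.70² = 3445.69. Prior precision 1/σ₀² = 1/228.9169; data precision n/σ² = 7/3445.69.
w = (n/σ²)/(1/σ₀² + n/σ²) = n·σ₀²/(σ² + n·σ₀²) = 7·228.9169/(3445.69 + 7·228.9169) = 1602.4183/5048.1083 = 0.3174.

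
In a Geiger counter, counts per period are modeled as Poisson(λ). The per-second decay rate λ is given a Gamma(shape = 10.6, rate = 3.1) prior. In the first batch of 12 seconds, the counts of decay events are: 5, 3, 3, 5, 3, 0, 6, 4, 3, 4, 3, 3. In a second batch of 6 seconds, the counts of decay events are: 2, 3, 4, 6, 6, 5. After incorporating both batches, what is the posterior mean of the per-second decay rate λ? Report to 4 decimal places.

With a Gamma(shape α, rate β) prior, the Poisson likelihood is conjugate: the posterior is Gamma(α + ΣXᵢ, β + n).
Batch 1: sum of counts S = 42 over n = 12 seconds.
After batch 1: Gamma(α+S, β+n) = Gamma(10.6+42, 3.1+12) = Gamma(52.6, 15.1).
Batch 2: sum of counts S = 26 over n = 6 seconds.
After batch 2: Gamma(α+S, β+n) = Gamma(52.6+26, 15.1+6) = Gamma(78.6, 21.1).
Posterior mean = α/β = 78.6/21.1 = 3.7251.

3.7251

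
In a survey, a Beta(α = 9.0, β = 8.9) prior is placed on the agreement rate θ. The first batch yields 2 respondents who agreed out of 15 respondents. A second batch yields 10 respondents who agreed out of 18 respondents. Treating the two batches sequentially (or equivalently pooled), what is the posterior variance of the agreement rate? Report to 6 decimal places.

The Beta prior is conjugate to a Binomial/Bernoulli likelihood; the update adds successes to α and failures to β.
After batch 1: Beta(9.0+2, 8.9+13) = Beta(11.0, 21.9).
After batch 2: Beta(11.0+10, 21.9+8) = Beta(21.0, 29.9).
Var = αβ/((α+β)²(α+β+1)) = 21.0·29.9/(50.9²·51.9) = 0.004670.

0.004670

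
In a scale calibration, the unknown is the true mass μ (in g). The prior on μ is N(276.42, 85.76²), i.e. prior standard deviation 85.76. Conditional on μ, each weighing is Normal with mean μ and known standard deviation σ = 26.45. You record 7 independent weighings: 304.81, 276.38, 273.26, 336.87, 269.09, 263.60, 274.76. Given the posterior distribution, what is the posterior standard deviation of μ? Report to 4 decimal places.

For Normal data with known variance σ², a Normal(μ₀, σ₀²) prior on μ is conjugate. Posterior precision = 1/σ₀² + n/σ²; posterior mean is the precision-weighted average of μ₀ and x̄.
σ₀² = 85.76² = 7354.7776, σ² = 26.45² = 699.6025; σ² + n·σ₀² = 699.6025 + 7·7354.7776 = 52183.0457.
Posterior precision = 1/σ₀² + n/σ² = 1/7354.7776 + 7/699.6025 = (σ² + n·σ₀²)/(σ₀²σ²) = 52183.0457/(7354.7776·699.6025); posterior variance σₙ² = σ₀²σ²/(σ² + n·σ₀²) = 7354.7776·699.6025/52183.0457 = 98.603305.
Posterior SD = √σₙ² = √(7354.7776·699.6025/52183.0457) = 9.9299.

9.9299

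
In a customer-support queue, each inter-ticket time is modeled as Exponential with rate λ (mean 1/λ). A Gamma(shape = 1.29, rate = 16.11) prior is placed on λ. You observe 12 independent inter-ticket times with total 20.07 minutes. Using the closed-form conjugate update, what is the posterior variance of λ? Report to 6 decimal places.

0.010153

With a Gamma(shape α, rate β) prior on the exponential rate λ, the posterior after n observations with total T = Σxᵢ is Gamma(α+n, β+T).
Posterior: Gamma(1.29+12, 16.11+20.07) = Gamma(13.29, 36.18).
Var = α/β² = 0.010153.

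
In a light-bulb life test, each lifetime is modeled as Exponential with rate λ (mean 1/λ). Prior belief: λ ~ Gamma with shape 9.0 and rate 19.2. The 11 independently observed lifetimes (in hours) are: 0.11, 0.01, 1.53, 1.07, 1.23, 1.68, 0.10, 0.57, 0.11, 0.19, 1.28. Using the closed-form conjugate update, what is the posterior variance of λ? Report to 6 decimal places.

0.027273

With a Gamma(shape α, rate β) prior on the exponential rate λ, the posterior after n observations with total T = Σxᵢ is Gamma(α+n, β+T).
Sum of observations T = 7.88 hours; n = 11.
Posterior: Gamma(9.0+11, 19.2+7.88) = Gamma(20.0, 27.08).
Var = α/β² = 0.027273.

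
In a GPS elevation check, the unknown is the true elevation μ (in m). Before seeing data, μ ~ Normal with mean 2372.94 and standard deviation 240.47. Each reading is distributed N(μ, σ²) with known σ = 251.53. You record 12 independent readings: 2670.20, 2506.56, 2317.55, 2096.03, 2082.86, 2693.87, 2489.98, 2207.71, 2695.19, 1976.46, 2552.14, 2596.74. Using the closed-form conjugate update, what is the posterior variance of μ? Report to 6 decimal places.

4831.743433

For Normal data with known variance σ², a Normal(μ₀, σ₀²) prior on μ is conjugate. Posterior precision = 1/σ₀² + n/σ²; posterior mean is the precision-weighted average of μ₀ and x̄.
σ₀² = 240.47² = 57825.8209, σ² = 251.53² = 63267.3409; σ² + n·σ₀² = 63267.3409 + 12·57825.8209 = 757177.1917.
Posterior precision = 1/σ₀² + n/σ² = 1/57825.8209 + 12/63267.3409 = (σ² + n·σ₀²)/(σ₀²σ²) = 757177.1917/(57825.8209·63267.3409); posterior variance σₙ² = σ₀²σ²/(σ² + n·σ₀²) = 57825.8209·63267.3409/757177.1917 = 4831.743433.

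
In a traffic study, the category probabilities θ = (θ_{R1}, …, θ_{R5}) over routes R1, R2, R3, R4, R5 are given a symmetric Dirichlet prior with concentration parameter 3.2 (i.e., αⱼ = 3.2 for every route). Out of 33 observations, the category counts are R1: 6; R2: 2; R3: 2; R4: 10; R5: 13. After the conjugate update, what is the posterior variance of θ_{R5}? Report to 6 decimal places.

The Dirichlet prior is conjugate to the Multinomial likelihood: each posterior αⱼ = prior αⱼ + observed count nⱼ.
Posterior concentration: (9.2, 5.2, 5.2, 13.2, 16.2), total = 49.0.
Var[θ_j] = α_j(Σα−α_j)/((Σα)²(Σα+1)) = 16.2·32.8/(49.0²·50.0) = 0.004426.

0.004426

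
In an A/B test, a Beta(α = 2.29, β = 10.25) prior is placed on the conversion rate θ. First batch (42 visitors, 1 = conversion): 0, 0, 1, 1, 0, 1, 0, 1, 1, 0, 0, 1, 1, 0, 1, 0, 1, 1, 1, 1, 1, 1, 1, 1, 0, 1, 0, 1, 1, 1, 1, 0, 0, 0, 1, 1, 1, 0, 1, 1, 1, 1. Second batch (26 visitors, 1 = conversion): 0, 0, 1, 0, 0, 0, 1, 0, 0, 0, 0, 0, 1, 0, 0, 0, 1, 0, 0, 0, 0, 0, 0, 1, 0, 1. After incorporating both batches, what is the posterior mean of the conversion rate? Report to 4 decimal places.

The Beta prior is conjugate to a Binomial/Bernoulli likelihood; the update adds successes to α and failures to β.
After batch 1: Beta(2.29+28, 10.25+14) = Beta(30.29, 24.25).
After batch 2: Beta(30.29+6, 24.25+20) = Beta(36.29, 44.25).
Posterior mean = α/(α+β) = 36.29/80.54 = 0.4506.

0.4506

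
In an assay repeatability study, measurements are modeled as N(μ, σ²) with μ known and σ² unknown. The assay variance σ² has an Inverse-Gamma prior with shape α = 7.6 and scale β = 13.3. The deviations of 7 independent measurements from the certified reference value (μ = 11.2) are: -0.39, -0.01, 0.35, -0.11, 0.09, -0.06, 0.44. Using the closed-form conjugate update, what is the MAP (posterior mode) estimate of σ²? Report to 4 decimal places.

With known mean μ and an Inverse-Gamma(α, β) prior on σ², the Normal likelihood is conjugate: posterior is Inv-Gamma(α + n/2, β + Σ(xᵢ−μ)²/2).
Σ(xᵢ−μ)² = (-0.39)² + (-0.01)² + (0.35)² + (-0.11)² + (0.09)² + (-0.06)² + (0.44)² = 0.4921.
Posterior: Inv-Gamma(7.6 + 7/2, 13.3 + 0.4921/2) = Inv-Gamma(11.10, 13.54605).
Mode = β/(α+1) = 13.54605/12.10 = 1.1195.

1.1195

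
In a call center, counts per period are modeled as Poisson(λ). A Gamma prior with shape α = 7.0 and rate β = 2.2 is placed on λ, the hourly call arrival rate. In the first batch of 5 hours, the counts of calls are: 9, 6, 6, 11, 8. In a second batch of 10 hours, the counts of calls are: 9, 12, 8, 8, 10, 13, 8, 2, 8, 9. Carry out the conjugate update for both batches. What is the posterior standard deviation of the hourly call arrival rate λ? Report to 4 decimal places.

0.6730

With a Gamma(shape α, rate β) prior, the Poisson likelihood is conjugate: the posterior is Gamma(α + ΣXᵢ, β + n).
Batch 1: sum of counts S = 40 over n = 5 hours.
After batch 1: Gamma(α+S, β+n) = Gamma(7.0+40, 2.2+5) = Gamma(47.0, 7.2).
Batch 2: sum of counts S = 87 over n = 10 hours.
After batch 2: Gamma(α+S, β+n) = Gamma(47.0+87, 7.2+10) = Gamma(134.0, 17.2).
SD = √α/β = √134.0/17.2 = 0.6730.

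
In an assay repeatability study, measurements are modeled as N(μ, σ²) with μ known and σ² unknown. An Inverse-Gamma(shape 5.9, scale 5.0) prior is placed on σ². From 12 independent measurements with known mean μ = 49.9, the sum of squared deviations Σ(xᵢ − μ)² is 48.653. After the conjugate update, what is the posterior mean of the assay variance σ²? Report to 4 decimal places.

2.6905

With known mean μ and an Inverse-Gamma(α, β) prior on σ², the Normal likelihood is conjugate: posterior is Inv-Gamma(α + n/2, β + Σ(xᵢ−μ)²/2).
Posterior: Inv-Gamma(5.9 + 12/2, 5.0 + 48.653/2) = Inv-Gamma(11.90, 29.3265).
E[σ²|data] = β/(α−1) = 29.3265/10.90 = 2.6905.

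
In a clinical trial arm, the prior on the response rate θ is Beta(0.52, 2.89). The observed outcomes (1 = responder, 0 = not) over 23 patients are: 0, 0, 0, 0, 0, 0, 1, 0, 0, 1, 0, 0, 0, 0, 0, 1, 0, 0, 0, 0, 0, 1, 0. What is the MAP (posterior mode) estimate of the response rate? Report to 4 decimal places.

The Beta prior is conjugate to a Binomial/Bernoulli likelihood; the update adds successes to α and failures to β.
Posterior: Beta(α+k, β+n−k) = Beta(0.52+4, 2.89+19) = Beta(4.52, 21.89).
Mode of Beta(a,b) for a,b>1 is (a−1)/(a+b−2) = 3.52/24.41 = 0.1442.

0.1442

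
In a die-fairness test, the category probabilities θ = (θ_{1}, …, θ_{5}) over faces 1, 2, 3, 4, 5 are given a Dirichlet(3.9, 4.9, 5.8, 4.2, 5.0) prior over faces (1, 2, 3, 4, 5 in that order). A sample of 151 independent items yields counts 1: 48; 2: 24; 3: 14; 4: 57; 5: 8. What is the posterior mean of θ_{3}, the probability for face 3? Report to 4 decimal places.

0.1133

The Dirichlet prior is conjugate to the Multinomial likelihood: each posterior αⱼ = prior αⱼ + observed count nⱼ.
Posterior concentration: (51.9, 28.9, 19.8, 61.2, 13.0), total = 174.8.
E[θ_{3}|data] = α_{3}/Σα = 19.8/174.8 = 0.1133.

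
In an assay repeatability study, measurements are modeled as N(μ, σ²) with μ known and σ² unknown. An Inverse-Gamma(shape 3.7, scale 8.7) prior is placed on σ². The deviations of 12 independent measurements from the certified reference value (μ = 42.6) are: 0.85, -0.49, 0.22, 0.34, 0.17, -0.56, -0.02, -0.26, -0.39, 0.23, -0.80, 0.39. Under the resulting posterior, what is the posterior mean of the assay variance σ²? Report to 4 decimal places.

With known mean μ and an Inverse-Gamma(α, β) prior on σ², the Normal likelihood is conjugate: posterior is Inv-Gamma(α + n/2, β + Σ(xᵢ−μ)²/2).
Σ(xᵢ−μ)² = (0.85)² + (-0.49)² + (0.22)² + (0.34)² + (0.17)² + (-0.56)² + (-0.02)² + (-0.26)² + (-0.39)² + (0.23)² + (-0.80)² + (0.39)² = 2.5342.
Posterior: Inv-Gamma(3.7 + 12/2, 8.7 + 2.5342/2) = Inv-Gamma(9.70, 9.96710).
E[σ²|data] = β/(α−1) = 9.96710/8.70 = 1.1456.

1.1456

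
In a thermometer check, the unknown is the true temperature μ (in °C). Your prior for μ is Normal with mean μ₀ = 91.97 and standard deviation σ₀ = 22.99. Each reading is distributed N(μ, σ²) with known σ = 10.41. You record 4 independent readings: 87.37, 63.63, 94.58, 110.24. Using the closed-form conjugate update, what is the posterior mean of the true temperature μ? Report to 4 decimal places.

For Normal data with known variance σ², a Normal(μ₀, σ₀²) prior on μ is conjugate. Posterior precision = 1/σ₀² + n/σ²; posterior mean is the precision-weighted average of μ₀ and x̄.
Σxᵢ = 87.37 + 63.63 + 94.58 + 110.24 = 355.82, so n·x̄ = 355.82.
σ₀² = 22.99² = 528.5401, σ² = 10.41² = 108.3681; σ² + n·σ₀² = 108.3681 + 4·528.5401 = 2222.5285.
Posterior mean = (μ₀/σ₀² + n·x̄/σ²)/(1/σ₀² + n/σ²) = (σ²·μ₀ + σ₀²·n·x̄)/(σ² + n·σ₀²) = (108.3681·91.97 + 528.5401·355.82)/2222.5285 = 198031.752539/2222.5285 = 89.1020.

89.1020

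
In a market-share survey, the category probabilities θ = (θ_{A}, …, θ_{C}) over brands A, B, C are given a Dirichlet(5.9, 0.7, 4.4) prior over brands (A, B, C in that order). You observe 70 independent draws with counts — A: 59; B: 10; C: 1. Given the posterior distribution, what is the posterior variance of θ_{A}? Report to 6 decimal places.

0.001942

The Dirichlet prior is conjugate to the Multinomial likelihood: each posterior αⱼ = prior αⱼ + observed count nⱼ.
Posterior concentration: (64.9, 10.7, 5.4), total = 81.0.
Var[θ_j] = α_j(Σα−α_j)/((Σα)²(Σα+1)) = 64.9·16.1/(81.0²·82.0) = 0.001942.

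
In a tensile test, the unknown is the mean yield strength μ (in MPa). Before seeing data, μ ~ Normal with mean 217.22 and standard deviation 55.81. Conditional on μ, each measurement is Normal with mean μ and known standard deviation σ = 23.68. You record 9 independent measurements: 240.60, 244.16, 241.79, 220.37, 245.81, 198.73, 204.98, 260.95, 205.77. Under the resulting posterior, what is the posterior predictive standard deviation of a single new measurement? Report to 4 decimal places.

For Normal data with known variance σ², a Normal(μ₀, σ₀²) prior on μ is conjugate. Posterior precision = 1/σ₀² + n/σ²; posterior mean is the precision-weighted average of μ₀ and x̄.
σ₀² = 55.81² = 3114.7561, σ² = 23.68² = 560.7424; σ² + n·σ₀² = 560.7424 + 9·3114.7561 = 28593.5473.
Posterior precision = 1/σ₀² + n/σ² = 1/3114.7561 + 9/560.7424 = (σ² + n·σ₀²)/(σ₀²σ²) = 28593.5473/(3114.7561·560.7424); posterior variance σₙ² = σ₀²σ²/(σ² + n·σ₀²) = 3114.7561·560.7424/28593.5473 = 61.082866.
Predictive variance for one new observation = σₙ² + σ² = 3114.7561·560.7424/28593.5473 + 560.7424 = σ²·(σ₀² + 28593.5473)/28593.5473 = 560.7424·31708.3034/28593.5473 = 621.825266; SD = √(560.7424·31708.3034/28593.5473) = 24.9364.

24.9364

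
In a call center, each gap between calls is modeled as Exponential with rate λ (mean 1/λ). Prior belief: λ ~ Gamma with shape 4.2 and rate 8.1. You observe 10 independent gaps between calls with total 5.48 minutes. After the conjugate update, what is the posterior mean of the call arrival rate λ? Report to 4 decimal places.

With a Gamma(shape α, rate β) prior on the exponential rate λ, the posterior after n observations with total T = Σxᵢ is Gamma(α+n, β+T).
Posterior: Gamma(4.2+10, 8.1+5.48) = Gamma(14.2, 13.58).
Posterior mean of λ = α/β = 14.2/13.58 = 1.0457.

1.0457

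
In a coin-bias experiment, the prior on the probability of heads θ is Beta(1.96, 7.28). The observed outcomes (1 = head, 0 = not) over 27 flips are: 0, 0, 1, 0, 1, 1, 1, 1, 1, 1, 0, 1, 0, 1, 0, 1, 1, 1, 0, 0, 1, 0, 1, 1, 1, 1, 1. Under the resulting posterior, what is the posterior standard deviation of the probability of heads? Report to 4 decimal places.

0.0815

The Beta prior is conjugate to a Binomial/Bernoulli likelihood; the update adds successes to α and failures to β.
Posterior: Beta(α+k, β+n−k) = Beta(1.96+18, 7.28+9) = Beta(19.96, 16.28).
Var = αβ/((α+β)²(α+β+1)) = 19.96·16.28/(36.24²·37.24) = 0.00664399; SD = √0.00664399 = 0.0815.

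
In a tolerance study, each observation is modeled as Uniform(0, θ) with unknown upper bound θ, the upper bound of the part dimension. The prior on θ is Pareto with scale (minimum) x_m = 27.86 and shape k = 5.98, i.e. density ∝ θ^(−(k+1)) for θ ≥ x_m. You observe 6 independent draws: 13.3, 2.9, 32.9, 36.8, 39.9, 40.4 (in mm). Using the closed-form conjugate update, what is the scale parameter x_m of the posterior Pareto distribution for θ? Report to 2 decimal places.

40.40

A Pareto(scale x_m, shape k) prior on the upper bound θ of Uniform(0, θ) is conjugate: posterior is Pareto(max(x_m, max xᵢ), k + n).
Sample maximum = 40.4; prior scale x_m = 27.86 → posterior scale = max = 40.40.
Posterior shape = 5.98 + 6 = 11.98.
Posterior scale x_m = 40.40.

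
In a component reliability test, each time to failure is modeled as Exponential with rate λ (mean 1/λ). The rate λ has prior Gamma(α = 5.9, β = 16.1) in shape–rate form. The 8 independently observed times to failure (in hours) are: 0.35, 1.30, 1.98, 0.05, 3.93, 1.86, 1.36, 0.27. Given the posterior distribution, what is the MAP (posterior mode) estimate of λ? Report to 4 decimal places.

With a Gamma(shape α, rate β) prior on the exponential rate λ, the posterior after n observations with total T = Σxᵢ is Gamma(α+n, β+T).
Sum of observations T = 11.10 hours; n = 8.
Posterior: Gamma(5.9+8, 16.1+11.10) = Gamma(13.9, 27.20).
Mode = (α−1)/β = 0.4743.

0.4743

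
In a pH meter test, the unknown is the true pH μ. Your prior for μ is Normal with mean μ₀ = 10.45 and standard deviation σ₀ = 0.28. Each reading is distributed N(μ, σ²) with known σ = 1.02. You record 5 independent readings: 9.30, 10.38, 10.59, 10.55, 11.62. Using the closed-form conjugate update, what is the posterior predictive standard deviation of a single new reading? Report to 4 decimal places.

1.0475

For Normal data with known variance σ², a Normal(μ₀, σ₀²) prior on μ is conjugate. Posterior precision = 1/σ₀² + n/σ²; posterior mean is the precision-weighted average of μ₀ and x̄.
σ₀² = 0.28² = 0.0784, σ² = 1.02² = 1.0404; σ² + n·σ₀² = 1.0404 + 5·0.0784 = 1.4324.
Posterior precision = 1/σ₀² + n/σ² = 1/0.0784 + 5/1.0404 = (σ² + n·σ₀²)/(σ₀²σ²) = 1.4324/(0.0784·1.0404); posterior variance σₙ² = σ₀²σ²/(σ² + n·σ₀²) = 0.0784·1.0404/1.4324 = 0.056945.
Predictive variance for one new observation = σₙ² + σ² = 0.0784·1.0404/1.4324 + 1.0404 = σ²·(σ₀² + 1.4324)/1.4324 = 1.0404·1.5108/1.4324 = 1.097345; SD = √(1.0404·1.5108/1.4324) = 1.0475.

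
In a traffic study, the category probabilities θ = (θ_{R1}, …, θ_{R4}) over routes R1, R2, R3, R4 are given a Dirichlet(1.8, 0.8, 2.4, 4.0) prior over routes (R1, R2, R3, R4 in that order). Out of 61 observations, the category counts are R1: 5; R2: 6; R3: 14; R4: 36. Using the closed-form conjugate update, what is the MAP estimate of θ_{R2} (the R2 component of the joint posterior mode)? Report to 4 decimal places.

0.0879

The Dirichlet prior is conjugate to the Multinomial likelihood: each posterior αⱼ = prior αⱼ + observed count nⱼ.
Posterior concentration: (6.8, 6.8, 16.4, 40.0), total = 70.0.
Joint mode component: (α_{R2}−1)/(Σα−K) = 5.8/66.0 = 0.0879.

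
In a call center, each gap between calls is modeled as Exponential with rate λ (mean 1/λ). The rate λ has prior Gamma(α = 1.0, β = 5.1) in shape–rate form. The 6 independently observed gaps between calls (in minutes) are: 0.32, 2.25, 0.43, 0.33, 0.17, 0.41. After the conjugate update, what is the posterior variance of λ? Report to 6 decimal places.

With a Gamma(shape α, rate β) prior on the exponential rate λ, the posterior after n observations with total T = Σxᵢ is Gamma(α+n, β+T).
Sum of observations T = 3.91 minutes; n = 6.
Posterior: Gamma(1.0+6, 5.1+3.91) = Gamma(7.0, 9.01).
Var = α/β² = 0.086228.

0.086228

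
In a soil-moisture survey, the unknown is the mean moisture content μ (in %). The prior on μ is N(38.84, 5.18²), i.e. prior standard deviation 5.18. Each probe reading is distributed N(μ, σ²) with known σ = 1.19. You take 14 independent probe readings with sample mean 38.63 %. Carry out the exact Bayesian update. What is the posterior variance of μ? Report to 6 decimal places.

0.100770

For Normal data with known variance σ², a Normal(μ₀, σ₀²) prior on μ is conjugate. Posterior precision = 1/σ₀² + n/σ²; posterior mean is the precision-weighted average of μ₀ and x̄.
σ₀² = 5.18² = 26.8324, σ² = 1.19² = 1.4161; σ² + n·σ₀² = 1.4161 + 14·26.8324 = 377.0697.
Posterior precision = 1/σ₀² + n/σ² = 1/26.8324 + 14/1.4161 = (σ² + n·σ₀²)/(σ₀²σ²) = 377.0697/(26.8324·1.4161); posterior variance σₙ² = σ₀²σ²/(σ² + n·σ₀²) = 26.8324·1.4161/377.0697 = 0.100770.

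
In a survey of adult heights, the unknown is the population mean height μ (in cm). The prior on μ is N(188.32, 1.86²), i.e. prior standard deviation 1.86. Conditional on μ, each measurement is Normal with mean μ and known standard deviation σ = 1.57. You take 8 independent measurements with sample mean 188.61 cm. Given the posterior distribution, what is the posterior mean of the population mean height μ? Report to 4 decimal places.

For Normal data with known variance σ², a Normal(μ₀, σ₀²) prior on μ is conjugate. Posterior precision = 1/σ₀² + n/σ²; posterior mean is the precision-weighted average of μ₀ and x̄.
n·x̄ = 8·188.61 = 1508.88.
σ₀² = 1.86² = 3.4596, σ² = 1.57² = 2.4649; σ² + n·σ₀² = 2.4649 + 8·3.4596 = 30.1417.
Posterior mean = (μ₀/σ₀² + n·x̄/σ²)/(1/σ₀² + n/σ²) = (σ²·μ₀ + σ₀²·n·x̄)/(σ² + n·σ₀²) = (2.4649·188.32 + 3.4596·1508.88)/30.1417 = 5684.311216/30.1417 = 188.5863.

188.5863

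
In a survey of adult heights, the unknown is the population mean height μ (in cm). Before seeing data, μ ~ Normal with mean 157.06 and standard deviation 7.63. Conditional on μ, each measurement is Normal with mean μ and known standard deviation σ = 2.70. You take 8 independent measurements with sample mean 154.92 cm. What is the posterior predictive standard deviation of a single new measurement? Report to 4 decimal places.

For Normal data with known variance σ², a Normal(μ₀, σ₀²) prior on μ is conjugate. Posterior precision = 1/σ₀² + n/σ²; posterior mean is the precision-weighted average of μ₀ and x̄.
σ₀² = 7.63² = 58.2169, σ² = 2.70² = 7.29; σ² + n·σ₀² = 7.29 + 8·58.2169 = 473.0252.
Posterior precision = 1/σ₀² + n/σ² = 1/58.2169 + 8/7.29 = (σ² + n·σ₀²)/(σ₀²σ²) = 473.0252/(58.2169·7.29); posterior variance σₙ² = σ₀²σ²/(σ² + n·σ₀²) = 58.2169·7.29/473.0252 = 0.897206.
Predictive variance for one new observation = σₙ² + σ² = 58.2169·7.29/473.0252 + 7.29 = σ²·(σ₀² + 473.0252)/473.0252 = 7.29·531.2421/473.0252 = 8.187206; SD = √(7.29·531.2421/473.0252) = 2.8613.

2.8613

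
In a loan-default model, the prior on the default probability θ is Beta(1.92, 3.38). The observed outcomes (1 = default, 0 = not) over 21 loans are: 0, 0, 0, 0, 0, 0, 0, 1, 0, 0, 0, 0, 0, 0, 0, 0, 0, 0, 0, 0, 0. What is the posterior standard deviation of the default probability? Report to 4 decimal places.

The Beta prior is conjugate to a Binomial/Bernoulli likelihood; the update adds successes to α and failures to β.
Posterior: Beta(α+k, β+n−k) = Beta(1.92+1, 3.38+20) = Beta(2.92, 23.38).
Var = αβ/((α+β)²(α+β+1)) = 2.92·23.38/(26.30²·27.30) = 0.00361537; SD = √0.00361537 = 0.0601.

0.0601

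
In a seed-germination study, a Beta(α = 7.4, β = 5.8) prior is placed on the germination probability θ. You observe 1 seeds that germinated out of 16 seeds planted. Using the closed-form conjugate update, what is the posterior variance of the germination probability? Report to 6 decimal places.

0.006785

The Beta prior is conjugate to a Binomial/Bernoulli likelihood; the update adds successes to α and failures to β.
Posterior: Beta(α+k, β+n−k) = Beta(7.4+1, 5.8+15) = Beta(8.4, 20.8).
Var = αβ/((α+β)²(α+β+1)) = 8.4·20.8/(29.2²·30.2) = 0.006785.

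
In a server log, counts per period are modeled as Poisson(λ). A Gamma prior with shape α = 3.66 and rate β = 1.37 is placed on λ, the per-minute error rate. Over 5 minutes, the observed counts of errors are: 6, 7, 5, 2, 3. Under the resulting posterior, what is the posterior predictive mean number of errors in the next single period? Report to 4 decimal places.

With a Gamma(shape α, rate β) prior, the Poisson likelihood is conjugate: the posterior is Gamma(α + ΣXᵢ, β + n).
Sum of counts S = 23 over n = 5 minutes.
Posterior: Gamma(α+S, β+n) = Gamma(3.66+23, 1.37+5) = Gamma(26.66, 6.37).
The predictive distribution for one future period is NegBinom with mean α/β = 4.1852.

4.1852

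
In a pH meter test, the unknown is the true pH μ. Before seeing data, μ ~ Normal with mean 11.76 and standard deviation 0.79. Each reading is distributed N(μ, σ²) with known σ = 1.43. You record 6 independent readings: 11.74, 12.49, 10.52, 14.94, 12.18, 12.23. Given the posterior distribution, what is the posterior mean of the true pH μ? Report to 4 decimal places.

For Normal data with known variance σ², a Normal(μ₀, σ₀²) prior on μ is conjugate. Posterior precision = 1/σ₀² + n/σ²; posterior mean is the precision-weighted average of μ₀ and x̄.
Σxᵢ = 11.74 + 12.49 + 10.52 + 14.94 + 12.18 + 12.23 = 74.1, so n·x̄ = 74.1.
σ₀² = 0.79² = 0.6241, σ² = 1.43² = 2.0449; σ² + n·σ₀² = 2.0449 + 6·0.6241 = 5.7895.
Posterior mean = (μ₀/σ₀² + n·x̄/σ²)/(1/σ₀² + n/σ²) = (σ²·μ₀ + σ₀²·n·x̄)/(σ² + n·σ₀²) = (2.0449·11.76 + 0.6241·74.1)/5.7895 = 70.293834/5.7895 = 12.1416.

12.1416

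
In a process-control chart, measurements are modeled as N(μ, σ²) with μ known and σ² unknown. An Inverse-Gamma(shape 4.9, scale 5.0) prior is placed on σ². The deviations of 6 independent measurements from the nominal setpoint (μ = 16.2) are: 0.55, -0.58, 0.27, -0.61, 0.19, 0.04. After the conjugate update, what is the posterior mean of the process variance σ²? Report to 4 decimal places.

0.8059

With known mean μ and an Inverse-Gamma(α, β) prior on σ², the Normal likelihood is conjugate: posterior is Inv-Gamma(α + n/2, β + Σ(xᵢ−μ)²/2).
Σ(xᵢ−μ)² = (0.55)² + (-0.58)² + (0.27)² + (-0.61)² + (0.19)² + (0.04)² = 1.1216.
Posterior: Inv-Gamma(4.9 + 6/2, 5.0 + 1.1216/2) = Inv-Gamma(7.90, 5.56080).
E[σ²|data] = β/(α−1) = 5.56080/6.90 = 0.8059.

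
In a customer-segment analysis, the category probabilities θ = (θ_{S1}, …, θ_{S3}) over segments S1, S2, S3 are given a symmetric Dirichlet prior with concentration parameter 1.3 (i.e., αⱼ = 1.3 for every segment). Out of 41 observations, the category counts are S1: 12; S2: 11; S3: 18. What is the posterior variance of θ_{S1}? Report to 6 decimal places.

The Dirichlet prior is conjugate to the Multinomial likelihood: each posterior αⱼ = prior αⱼ + observed count nⱼ.
Posterior concentration: (13.3, 12.3, 19.3), total = 44.9.
Var[θ_j] = α_j(Σα−α_j)/((Σα)²(Σα+1)) = 13.3·31.6/(44.9²·45.9) = 0.004542.

0.004542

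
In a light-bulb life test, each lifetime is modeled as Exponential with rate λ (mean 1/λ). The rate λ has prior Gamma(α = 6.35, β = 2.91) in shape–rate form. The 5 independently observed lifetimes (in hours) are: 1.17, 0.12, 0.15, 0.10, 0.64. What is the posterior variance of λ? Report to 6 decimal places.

With a Gamma(shape α, rate β) prior on the exponential rate λ, the posterior after n observations with total T = Σxᵢ is Gamma(α+n, β+T).
Sum of observations T = 2.18 hours; n = 5.
Posterior: Gamma(6.35+5, 2.91+2.18) = Gamma(11.35, 5.09).
Var = α/β² = 0.438087.

0.438087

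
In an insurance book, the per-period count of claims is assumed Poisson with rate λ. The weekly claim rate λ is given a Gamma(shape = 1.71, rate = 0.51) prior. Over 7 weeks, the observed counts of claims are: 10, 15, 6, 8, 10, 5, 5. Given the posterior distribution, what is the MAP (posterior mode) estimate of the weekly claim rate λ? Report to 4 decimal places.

7.9507

With a Gamma(shape α, rate β) prior, the Poisson likelihood is conjugate: the posterior is Gamma(α + ΣXᵢ, β + n).
Sum of counts S = 59 over n = 7 weeks.
Posterior: Gamma(α+S, β+n) = Gamma(1.71+59, 0.51+7) = Gamma(60.71, 7.51).
Mode of Gamma(α,β) for α≥1 is (α−1)/β = 59.71/7.51 = 7.9507.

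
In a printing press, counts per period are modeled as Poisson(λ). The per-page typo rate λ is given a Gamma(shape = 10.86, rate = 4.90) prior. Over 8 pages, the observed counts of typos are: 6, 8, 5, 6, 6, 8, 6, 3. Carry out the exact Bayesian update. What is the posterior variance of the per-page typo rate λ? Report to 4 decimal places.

With a Gamma(shape α, rate β) prior, the Poisson likelihood is conjugate: the posterior is Gamma(α + ΣXᵢ, β + n).
Sum of counts S = 48 over n = 8 pages.
Posterior: Gamma(α+S, β+n) = Gamma(10.86+48, 4.90+8) = Gamma(58.86, 12.90).
Var = α/β² = 58.86/12.90² = 0.3537.

0.3537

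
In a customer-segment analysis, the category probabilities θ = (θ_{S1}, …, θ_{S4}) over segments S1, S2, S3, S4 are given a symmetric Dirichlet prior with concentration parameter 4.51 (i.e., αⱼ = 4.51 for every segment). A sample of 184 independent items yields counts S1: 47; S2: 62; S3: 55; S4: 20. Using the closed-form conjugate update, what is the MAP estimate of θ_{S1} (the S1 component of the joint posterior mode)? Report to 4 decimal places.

The Dirichlet prior is conjugate to the Multinomial likelihood: each posterior αⱼ = prior αⱼ + observed count nⱼ.
Posterior concentration: (51.51, 66.51, 59.51, 24.51), total = 202.04.
Joint mode component: (α_{S1}−1)/(Σα−K) = 50.51/198.04 = 0.2550.

0.2550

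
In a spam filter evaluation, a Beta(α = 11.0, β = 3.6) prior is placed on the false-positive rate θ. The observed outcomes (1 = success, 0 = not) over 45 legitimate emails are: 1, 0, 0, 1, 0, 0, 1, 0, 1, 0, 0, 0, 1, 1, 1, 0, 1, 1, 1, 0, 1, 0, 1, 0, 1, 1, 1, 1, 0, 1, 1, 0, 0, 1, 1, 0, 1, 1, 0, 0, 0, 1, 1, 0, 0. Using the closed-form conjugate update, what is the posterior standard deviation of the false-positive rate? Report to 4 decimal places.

0.0632

The Beta prior is conjugate to a Binomial/Bernoulli likelihood; the update adds successes to α and failures to β.
Posterior: Beta(α+k, β+n−k) = Beta(11.0+24, 3.6+21) = Beta(35.0, 24.6).
Var = αβ/((α+β)²(α+β+1)) = 35.0·24.6/(59.6²·60.6) = 0.00399980; SD = √0.00399980 = 0.0632.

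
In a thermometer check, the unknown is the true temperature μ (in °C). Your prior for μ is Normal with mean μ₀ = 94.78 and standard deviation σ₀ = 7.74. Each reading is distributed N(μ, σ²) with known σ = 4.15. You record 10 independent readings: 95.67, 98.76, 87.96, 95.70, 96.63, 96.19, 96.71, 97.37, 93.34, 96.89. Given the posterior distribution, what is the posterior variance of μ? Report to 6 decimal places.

For Normal data with known variance σ², a Normal(μ₀, σ₀²) prior on μ is conjugate. Posterior precision = 1/σ₀² + n/σ²; posterior mean is the precision-weighted average of μ₀ and x̄.
σ₀² = 7.74² = 59.9076, σ² = 4.15² = 17.2225; σ² + n·σ₀² = 17.2225 + 10·59.9076 = 616.2985.
Posterior precision = 1/σ₀² + n/σ² = 1/59.9076 + 10/17.2225 = (σ² + n·σ₀²)/(σ₀²σ²) = 616.2985/(59.9076·17.2225); posterior variance σₙ² = σ₀²σ²/(σ² + n·σ₀²) = 59.9076·17.2225/616.2985 = 1.674122.

1.674122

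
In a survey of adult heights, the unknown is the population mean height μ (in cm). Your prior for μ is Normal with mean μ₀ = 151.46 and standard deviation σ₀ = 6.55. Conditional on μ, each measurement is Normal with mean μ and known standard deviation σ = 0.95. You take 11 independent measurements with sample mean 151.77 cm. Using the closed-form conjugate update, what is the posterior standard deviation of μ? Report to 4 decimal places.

0.2862

For Normal data with known variance σ², a Normal(μ₀, σ₀²) prior on μ is conjugate. Posterior precision = 1/σ₀² + n/σ²; posterior mean is the precision-weighted average of μ₀ and x̄.
σ₀² = 6.55² = 42.9025, σ² = 0.95² = 0.9025; σ² + n·σ₀² = 0.9025 + 11·42.9025 = 472.83.
Posterior precision = 1/σ₀² + n/σ² = 1/42.9025 + 11/0.9025 = (σ² + n·σ₀²)/(σ₀²σ²) = 472.83/(42.9025·0.9025); posterior variance σₙ² = σ₀²σ²/(σ² + n·σ₀²) = 42.9025·0.9025/472.83 = 0.081889.
Posterior SD = √σₙ² = √(42.9025·0.9025/472.83) = 0.2862.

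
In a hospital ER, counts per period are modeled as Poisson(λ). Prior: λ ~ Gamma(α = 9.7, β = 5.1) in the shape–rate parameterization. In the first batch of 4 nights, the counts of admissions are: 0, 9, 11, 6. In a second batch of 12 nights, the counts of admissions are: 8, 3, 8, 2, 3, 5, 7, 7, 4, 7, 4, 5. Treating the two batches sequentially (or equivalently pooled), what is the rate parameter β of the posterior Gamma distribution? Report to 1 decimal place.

With a Gamma(shape α, rate β) prior, the Poisson likelihood is conjugate: the posterior is Gamma(α + ΣXᵢ, β + n).
Batch 1: sum of counts S = 26 over n = 4 nights.
After batch 1: Gamma(α+S, β+n) = Gamma(9.7+26, 5.1+4) = Gamma(35.7, 9.1).
Batch 2: sum of counts S = 63 over n = 12 nights.
After batch 2: Gamma(α+S, β+n) = Gamma(35.7+63, 9.1+12) = Gamma(98.7, 21.1).
Posterior β = 21.1.

21.1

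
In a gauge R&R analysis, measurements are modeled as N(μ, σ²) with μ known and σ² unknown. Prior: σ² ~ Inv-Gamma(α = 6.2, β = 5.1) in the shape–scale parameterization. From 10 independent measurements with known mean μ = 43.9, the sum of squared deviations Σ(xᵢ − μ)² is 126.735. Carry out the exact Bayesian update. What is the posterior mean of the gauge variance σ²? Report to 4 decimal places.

6.7125

With known mean μ and an Inverse-Gamma(α, β) prior on σ², the Normal likelihood is conjugate: posterior is Inv-Gamma(α + n/2, β + Σ(xᵢ−μ)²/2).
Posterior: Inv-Gamma(6.2 + 10/2, 5.1 + 126.735/2) = Inv-Gamma(11.20, 68.4675).
E[σ²|data] = β/(α−1) = 68.4675/10.20 = 6.7125.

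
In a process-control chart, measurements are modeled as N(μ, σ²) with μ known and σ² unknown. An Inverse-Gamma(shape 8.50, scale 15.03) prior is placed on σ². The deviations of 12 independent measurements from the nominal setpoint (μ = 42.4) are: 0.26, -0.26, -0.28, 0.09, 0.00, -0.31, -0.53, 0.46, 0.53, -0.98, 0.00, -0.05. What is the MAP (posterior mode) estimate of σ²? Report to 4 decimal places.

1.0359

With known mean μ and an Inverse-Gamma(α, β) prior on σ², the Normal likelihood is conjugate: posterior is Inv-Gamma(α + n/2, β + Σ(xᵢ−μ)²/2).
Σ(xᵢ−μ)² = (0.26)² + (-0.26)² + (-0.28)² + (0.09)² + (0.00)² + (-0.31)² + (-0.53)² + (0.46)² + (0.53)² + (-0.98)² + (0.00)² + (-0.05)² = 2.0541.
Posterior: Inv-Gamma(8.50 + 12/2, 15.03 + 2.0541/2) = Inv-Gamma(14.50, 16.05705).
Mode = β/(α+1) = 16.05705/15.50 = 1.0359.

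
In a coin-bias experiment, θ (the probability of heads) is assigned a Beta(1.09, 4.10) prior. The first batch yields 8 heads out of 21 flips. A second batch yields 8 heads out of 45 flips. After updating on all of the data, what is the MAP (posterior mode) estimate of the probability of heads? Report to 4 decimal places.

The Beta prior is conjugate to a Binomial/Bernoulli likelihood; the update adds successes to α and failures to β.
After batch 1: Beta(1.09+8, 4.10+13) = Beta(9.09, 17.10).
After batch 2: Beta(9.09+8, 17.10+37) = Beta(17.09, 54.10).
Mode of Beta(a,b) for a,b>1 is (a−1)/(a+b−2) = 16.09/69.19 = 0.2325.

0.2325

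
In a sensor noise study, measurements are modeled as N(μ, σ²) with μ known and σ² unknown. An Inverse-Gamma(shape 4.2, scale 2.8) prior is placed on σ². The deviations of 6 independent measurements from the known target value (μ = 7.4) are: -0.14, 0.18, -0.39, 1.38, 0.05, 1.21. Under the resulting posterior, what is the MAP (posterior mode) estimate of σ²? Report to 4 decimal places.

0.5595

With known mean μ and an Inverse-Gamma(α, β) prior on σ², the Normal likelihood is conjugate: posterior is Inv-Gamma(α + n/2, β + Σ(xᵢ−μ)²/2).
Σ(xᵢ−μ)² = (-0.14)² + (0.18)² + (-0.39)² + (1.38)² + (0.05)² + (1.21)² = 3.5751.
Posterior: Inv-Gamma(4.2 + 6/2, 2.8 + 3.5751/2) = Inv-Gamma(7.20, 4.58755).
Mode = β/(α+1) = 4.58755/8.20 = 0.5595.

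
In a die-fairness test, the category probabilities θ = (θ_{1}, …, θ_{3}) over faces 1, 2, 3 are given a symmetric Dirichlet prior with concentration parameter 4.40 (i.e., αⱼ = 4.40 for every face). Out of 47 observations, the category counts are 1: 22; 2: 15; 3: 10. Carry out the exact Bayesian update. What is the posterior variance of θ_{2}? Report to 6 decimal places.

The Dirichlet prior is conjugate to the Multinomial likelihood: each posterior αⱼ = prior αⱼ + observed count nⱼ.
Posterior concentration: (26.40, 19.40, 14.40), total = 60.20.
Var[θ_j] = α_j(Σα−α_j)/((Σα)²(Σα+1)) = 19.40·40.80/(60.20²·61.20) = 0.003569.

0.003569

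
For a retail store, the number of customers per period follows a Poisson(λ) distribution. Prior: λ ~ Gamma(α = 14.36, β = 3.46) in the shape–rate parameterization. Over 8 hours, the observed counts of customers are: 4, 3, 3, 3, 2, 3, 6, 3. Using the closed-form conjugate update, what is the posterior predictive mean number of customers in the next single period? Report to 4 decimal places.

With a Gamma(shape α, rate β) prior, the Poisson likelihood is conjugate: the posterior is Gamma(α + ΣXᵢ, β + n).
Sum of counts S = 27 over n = 8 hours.
Posterior: Gamma(α+S, β+n) = Gamma(14.36+27, 3.46+8) = Gamma(41.36, 11.46).
The predictive distribution for one future period is NegBinom with mean α/β = 3.6091.

3.6091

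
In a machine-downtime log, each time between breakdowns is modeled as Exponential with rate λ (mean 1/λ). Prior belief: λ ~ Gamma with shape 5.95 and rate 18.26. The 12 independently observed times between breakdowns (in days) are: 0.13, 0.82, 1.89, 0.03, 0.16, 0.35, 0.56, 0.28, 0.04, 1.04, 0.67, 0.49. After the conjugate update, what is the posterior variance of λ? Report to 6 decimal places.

With a Gamma(shape α, rate β) prior on the exponential rate λ, the posterior after n observations with total T = Σxᵢ is Gamma(α+n, β+T).
Sum of observations T = 6.46 days; n = 12.
Posterior: Gamma(5.95+12, 18.26+6.46) = Gamma(17.95, 24.72).
Var = α/β² = 0.029374.

0.029374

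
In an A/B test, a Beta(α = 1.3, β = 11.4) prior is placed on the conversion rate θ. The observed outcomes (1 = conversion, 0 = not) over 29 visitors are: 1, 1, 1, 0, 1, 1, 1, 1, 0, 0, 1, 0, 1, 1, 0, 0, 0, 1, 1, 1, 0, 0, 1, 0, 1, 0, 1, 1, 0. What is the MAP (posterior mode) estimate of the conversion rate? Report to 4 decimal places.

The Beta prior is conjugate to a Binomial/Bernoulli likelihood; the update adds successes to α and failures to β.
Posterior: Beta(α+k, β+n−k) = Beta(1.3+17, 11.4+12) = Beta(18.3, 23.4).
Mode of Beta(a,b) for a,b>1 is (a−1)/(a+b−2) = 17.3/39.7 = 0.4358.

0.4358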